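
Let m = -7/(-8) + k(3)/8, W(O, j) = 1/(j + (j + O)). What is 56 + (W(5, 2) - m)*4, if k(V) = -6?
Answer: 1007/18 ≈ 55.944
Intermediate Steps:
W(O, j) = 1/(O + 2*j) (W(O, j) = 1/(j + (O + j)) = 1/(O + 2*j))
m = ⅛ (m = -7/(-8) - 6/8 = -7*(-⅛) - 6*⅛ = 7/8 - ¾ = ⅛ ≈ 0.12500)
56 + (W(5, 2) - m)*4 = 56 + (1/(5 + 2*2) - 1*⅛)*4 = 56 + (1/(5 + 4) - ⅛)*4 = 56 + (1/9 - ⅛)*4 = 56 + (⅑ - ⅛)*4 = 56 - 1/72*4 = 56 - 1/18 = 1007/18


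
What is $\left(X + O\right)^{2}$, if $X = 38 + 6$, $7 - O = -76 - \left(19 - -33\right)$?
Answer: $32041$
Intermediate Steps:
$O = 135$ ($O = 7 - \left(-76 - \left(19 - -33\right)\right) = 7 - \left(-76 - \left(19 + 33\right)\right) = 7 - \left(-76 - 52\right) = 7 - -128 = 7 + 128 = 135$)
$X = 44$
$\left(X + O\right)^{2} = \left(44 + 135\right)^{2} = 179^{2} = 32041$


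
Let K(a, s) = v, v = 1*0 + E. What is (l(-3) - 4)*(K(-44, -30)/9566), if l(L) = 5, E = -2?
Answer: -1/4783 ≈ -0.00020907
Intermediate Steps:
v = -2 (v = 1*0 - 2 = 0 - 2 = -2)
K(a, s) = -2
(l(-3) - 4)*(K(-44, -30)/9566) = (5 - 4)*(-2/9566) = 1*(-2*1/9566) = 1*(-1/4783) = -1/4783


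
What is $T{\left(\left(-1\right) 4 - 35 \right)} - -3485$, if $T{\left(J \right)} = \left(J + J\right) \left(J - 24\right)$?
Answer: $8399$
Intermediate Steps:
$T{\left(J \right)} = 2 J \left(-24 + J\right)$
$T{\left(\left(-1\right) 4 - 35 \right)} - -3485 = 2 \left(\left(-1\right) 4 - 35\right) \left(-24 - 39\right) - -3485 = 2 \left(-4 - 35\right) \left(-24 - 39\right) + 3485 = 2 \left(-39\right) \left(-24 - 39\right) + 3485 = 2 \left(-39\right) \left(-63\right) + 3485 = 4914 + 3485 = 8399$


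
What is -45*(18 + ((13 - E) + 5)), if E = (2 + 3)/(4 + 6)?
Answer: -3195/2 ≈ -1597.5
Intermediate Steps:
E = ½ (E = 5/10 = 5*(⅒) = ½ ≈ 0.50000)
-45*(18 + ((13 - E) + 5)) = -45*(18 + ((13 - 1*½) + 5)) = -45*(18 + ((13 - ½) + 5)) = -45*(18 + (25/2 + 5)) = -45*(18 + 35/2) = -45*71/2 = -3195/2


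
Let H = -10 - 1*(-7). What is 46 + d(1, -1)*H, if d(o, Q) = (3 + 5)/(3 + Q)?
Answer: 34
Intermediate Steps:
d(o, Q) = 8/(3 + Q)
H = -3 (H = -10 + 7 = -3)
46 + d(1, -1)*H = 46 + (8/(3 - 1))*(-3) = 46 + (8/2)*(-3) = 46 + (8*(½))*(-3) = 46 + 4*(-3) = 46 - 12 = 34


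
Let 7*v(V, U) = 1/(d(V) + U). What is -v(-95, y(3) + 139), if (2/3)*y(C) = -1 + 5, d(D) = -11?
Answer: -1/938 ≈ -0.0010661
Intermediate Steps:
y(C) = 6 (y(C) = 3*(-1 + 5)/2 = (3/2)*4 = 6)
v(V, U) = 1/(7*(-11 + U))
-v(-95, y(3) + 139) = -1/(7*(-11 + (6 + 139))) = -1/(7*(-11 + 145)) = -1/(7*134) = -1*1/938 = -1/938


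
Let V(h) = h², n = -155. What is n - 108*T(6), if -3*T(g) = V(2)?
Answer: -11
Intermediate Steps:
T(g) = -4/3 (T(g) = -⅓*2² = -⅓*4 = -4/3)
n - 108*T(6) = -155 - 108*(-4)/3 = -155 - 54*(-8/3) = -155 + 144 = -11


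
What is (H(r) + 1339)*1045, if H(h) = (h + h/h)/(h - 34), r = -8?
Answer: 8396575/6 ≈ 1.3994e+6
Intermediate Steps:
H(h) = (1 + h)/(-34 + h) (H(h) = (h + 1)/(-34 + h) = (1 + h)/(-34 + h))
(H(r) + 1339)*1045 = ((1 - 8)/(-34 - 8) + 1339)*1045 = (-7/(-42) + 1339)*1045 = (-1/42*(-7) + 1339)*1045 = (⅙ + 1339)*1045 = (8035/6)*1045 = 8396575/6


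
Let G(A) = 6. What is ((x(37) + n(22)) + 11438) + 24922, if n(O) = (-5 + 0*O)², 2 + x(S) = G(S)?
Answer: 36389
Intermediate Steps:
x(S) = 4 (x(S) = -2 + 6 = 4)
n(O) = 25 (n(O) = (-5 + 0)² = (-5)² = 25)
((x(37) + n(22)) + 11438) + 24922 = ((4 + 25) + 11438) + 24922 = (29 + 11438) + 24922 = 11467 + 24922 = 36389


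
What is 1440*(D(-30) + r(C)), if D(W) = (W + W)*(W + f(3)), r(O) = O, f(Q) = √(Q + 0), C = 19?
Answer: 2619360 - 86400*√3 ≈ 2.4697e+6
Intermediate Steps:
f(Q) = √Q
D(W) = 2*W*(W + √3) (D(W) = (W + W)*(W + √3) = (2*W)*(W + √3) = 2*W*(W + √3))
1440*(D(-30) + r(C)) = 1440*(2*(-30)*(-30 + √3) + 19) = 1440*((1800 - 60*√3) + 19) = 1440*(1819 - 60*√3) = 2619360 - 86400*√3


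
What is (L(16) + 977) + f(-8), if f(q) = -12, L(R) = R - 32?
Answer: 949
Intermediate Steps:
L(R) = -32 + R
(L(16) + 977) + f(-8) = ((-32 + 16) + 977) - 12 = (-16 + 977) - 12 = 961 - 12 = 949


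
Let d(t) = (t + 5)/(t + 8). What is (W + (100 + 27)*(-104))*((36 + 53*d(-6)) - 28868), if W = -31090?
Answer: 1278373833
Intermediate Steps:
d(t) = (5 + t)/(8 + t)
(W + (100 + 27)*(-104))*((36 + 53*d(-6)) - 28868) = (-31090 + (100 + 27)*(-104))*((36 + 53*((5 - 6)/(8 - 6))) - 28868) = (-31090 + 127*(-104))*((36 + 53*(-1/2)) - 28868) = (-31090 - 13208)*((36 + 53*((1/2)*(-1))) - 28868) = -44298*((36 + 53*(-1/2)) - 28868) = -44298*((36 - 53/2) - 28868) = -44298*(19/2 - 28868) = -44298*(-57717/2) = 1278373833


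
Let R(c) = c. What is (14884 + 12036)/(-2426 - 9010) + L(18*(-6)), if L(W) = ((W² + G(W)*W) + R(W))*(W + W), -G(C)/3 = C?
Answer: 14472754454/2859 ≈ 5.0622e+6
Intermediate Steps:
G(C) = -3*C
L(W) = 2*W*(W - 2*W²) (L(W) = ((W² + (-3*W)*W) + W)*(W + W) = ((W² - 3*W²) + W)*(2*W) = (-2*W² + W)*(2*W) = (W - 2*W²)*(2*W) = 2*W*(W - 2*W²))
(14884 + 12036)/(-2426 - 9010) + L(18*(-6)) = (14884 + 12036)/(-2426 - 9010) + (18*(-6))²*(2 - 72*(-6)) = 26920/(-11436) + (-108)²*(2 - 4*(-108)) = 26920*(-1/11436) + 11664*(2 + 432) = -6730/2859 + 11664*434 = -6730/2859 + 5062176 = 14472754454/2859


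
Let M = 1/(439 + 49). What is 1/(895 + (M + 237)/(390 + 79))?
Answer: 228872/204956097 ≈ 0.0011167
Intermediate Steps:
M = 1/488 ≈ 0.0020492
1/(895 + (M + 237)/(390 + 79)) = 1/(895 + (1/488 + 237)/(390 + 79)) = 1/(895 + (115657/488)/469) = 1/(895 + (115657/488)*(1/469)) = 1/(895 + 115657/228872) = 1/(204956097/228872) = 228872/204956097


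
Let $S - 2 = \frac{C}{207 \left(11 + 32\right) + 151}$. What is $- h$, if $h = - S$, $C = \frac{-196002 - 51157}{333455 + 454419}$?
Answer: $\frac{14263423737}{7131835448} \approx 2.0$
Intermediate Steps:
$C = - \frac{247159}{787874} \approx -0.3137$
$S = \frac{14263423737}{7131835448}$ ($S = 2 - \frac{247159}{787874 \left(207 \left(11 + 32\right) + 151\right)} = 2 - \frac{247159}{787874 \left(207 \cdot 43 + 151\right)} = 2 - \frac{247159}{787874 \left(8901 + 151\right)} = 2 - \frac{247159}{787874 \cdot 9052} = 2 - \frac{247159}{7131835448} = \frac{14263423737}{7131835448} \approx 2.0$)
$h = - \frac{14263423737}{7131835448}$ ($h = \left(-1\right) \frac{14263423737}{7131835448} = - \frac{14263423737}{7131835448} \approx -2.0$)
$- h = \left(-1\right) \left(- \frac{14263423737}{7131835448}\right) = \frac{14263423737}{7131835448}$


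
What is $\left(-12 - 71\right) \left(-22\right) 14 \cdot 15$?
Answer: $383460$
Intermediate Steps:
$\left(-12 - 71\right) \left(-22\right) 14 \cdot 15 = \left(-12 - 71\right) \left(\left(-308\right) 15\right) = \left(-83\right) \left(-4620\right) = 383460$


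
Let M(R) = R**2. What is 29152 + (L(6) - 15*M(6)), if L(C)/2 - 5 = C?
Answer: 28634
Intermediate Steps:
L(C) = 10 + 2*C
29152 + (L(6) - 15*M(6)) = 29152 + ((10 + 2*6) - 15*6**2) = 29152 + ((10 + 12) - 15*36) = 29152 + (22 - 540) = 29152 - 518 = 28634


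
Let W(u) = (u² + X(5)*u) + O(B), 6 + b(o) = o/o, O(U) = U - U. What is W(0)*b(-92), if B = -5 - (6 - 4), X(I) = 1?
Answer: 0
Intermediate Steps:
B = -7 (B = -5 - 1*2 = -5 - 2 = -7)
O(U) = 0
b(o) = -5 (b(o) = -6 + o/o = -6 + 1 = -5)
W(u) = u + u² (W(u) = (u² + 1*u) + 0 = (u² + u) + 0 = (u + u²) + 0 = u + u²)
W(0)*b(-92) = (0*(1 + 0))*(-5) = (0*1)*(-5) = 0*(-5) = 0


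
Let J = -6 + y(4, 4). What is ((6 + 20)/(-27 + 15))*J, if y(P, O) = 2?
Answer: 26/3 ≈ 8.6667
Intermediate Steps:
J = -4 (J = -6 + 2 = -4)
((6 + 20)/(-27 + 15))*J = ((6 + 20)/(-27 + 15))*(-4) = (26/(-12))*(-4) = (26*(-1/12))*(-4) = -13/6*(-4) = 26/3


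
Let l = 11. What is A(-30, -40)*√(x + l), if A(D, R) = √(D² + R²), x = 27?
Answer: 50*√38 ≈ 308.22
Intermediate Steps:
A(-30, -40)*√(x + l) = √((-30)² + (-40)²)*√(27 + 11) = √(900 + 1600)*√38 = √2500*√38 = 50*√38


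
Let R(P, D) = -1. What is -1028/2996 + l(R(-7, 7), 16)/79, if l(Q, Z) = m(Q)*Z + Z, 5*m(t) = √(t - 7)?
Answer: -8319/59171 + 32*I*√2/395 ≈ -0.14059 + 0.11457*I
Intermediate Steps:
m(t) = √(-7 + t)/5 (m(t) = √(t - 7)/5 = √(-7 + t)/5)
l(Q, Z) = Z + Z*√(-7 + Q)/5 (l(Q, Z) = (√(-7 + Q)/5)*Z + Z = Z*√(-7 + Q)/5 + Z = Z + Z*√(-7 + Q)/5)
-1028/2996 + l(R(-7, 7), 16)/79 = -1028/2996 + ((⅕)*16*(5 + √(-7 - 1)))/79 = -1028*1/2996 + ((⅕)*16*(5 + √(-8)))*(1/79) = -257/749 + ((⅕)*16*(5 + 2*I*√2))*(1/79) = -257/749 + (16 + 32*I*√2/5)*(1/79) = -257/749 + (16/79 + 32*I*√2/395) = -8319/59171 + 32*I*√2/395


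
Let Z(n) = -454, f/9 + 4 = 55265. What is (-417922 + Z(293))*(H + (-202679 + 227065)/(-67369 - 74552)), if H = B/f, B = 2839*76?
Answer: -859673888061520/7842696381 ≈ -1.0961e+5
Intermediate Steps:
f = 497349 (f = -36 + 9*55265 = -36 + 497385 = 497349)
B = 215764
H = 215764/497349 ≈ 0.43383
(-417922 + Z(293))*(H + (-202679 + 227065)/(-67369 - 74552)) = (-417922 - 454)*(215764/497349 + (-202679 + 227065)/(-67369 - 74552)) = -418376*(215764/497349 + 24386/(-141921)) = -418376*(215764/497349 + 24386*(-1/141921)) = -418376*(215764/497349 - 24386/141921) = -418376*2054787770/7842696381 = -859673888061520/7842696381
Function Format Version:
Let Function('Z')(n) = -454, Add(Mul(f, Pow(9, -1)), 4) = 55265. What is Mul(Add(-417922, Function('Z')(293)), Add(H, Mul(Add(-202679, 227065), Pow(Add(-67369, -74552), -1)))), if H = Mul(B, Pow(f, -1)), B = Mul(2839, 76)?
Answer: Rational(-859673888061520, 7842696381) ≈ -1.0961e+5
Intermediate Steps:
f = 497349 (f = Add(-36, Mul(9, 55265)) = Add(-36, 497385) = 497349)
B = 215764
H = Rational(215764, 497349) (H = Mul(215764, Pow(497349, -1)) = Mul(215764, Rational(1, 497349)) = Rational(215764, 497349) ≈ 0.43383)
Mul(Add(-417922, Function('Z')(293)), Add(H, Mul(Add(-202679, 227065), Pow(Add(-67369, -74552), -1)))) = Mul(Add(-417922, -454), Add(Rational(215764, 497349), Mul(Add(-202679, 227065), Pow(Add(-67369, -74552), -1)))) = Mul(-418376, Add(Rational(215764, 497349), Mul(24386, Pow(-141921, -1)))) = Mul(-418376, Add(Rational(215764, 497349), Mul(24386, Rational(-1, 141921)))) = Mul(-418376, Add(Rational(215764, 497349), Rational(-24386, 141921))) = Mul(-418376, Rational(2054787770, 7842696381)) = Rational(-859673888061520, 7842696381)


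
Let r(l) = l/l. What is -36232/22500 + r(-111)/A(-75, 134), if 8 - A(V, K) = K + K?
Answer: -472141/292500 ≈ -1.6142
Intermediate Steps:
A(V, K) = 8 - 2*K (A(V, K) = 8 - (K + K) = 8 - 2*K)
r(l) = 1
-36232/22500 + r(-111)/A(-75, 134) = -36232/22500 + 1/(8 - 2*134) = -36232*1/22500 + 1/(8 - 268) = -9058/5625 + 1/(-260) = -9058/5625 + 1*(-1/260) = -9058/5625 - 1/260 = -472141/292500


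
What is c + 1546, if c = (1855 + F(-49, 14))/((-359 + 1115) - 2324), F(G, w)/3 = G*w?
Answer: 346333/224 ≈ 1546.1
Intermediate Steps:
F(G, w) = 3*G*w (F(G, w) = 3*(G*w) = 3*G*w)
c = 29/224 (c = (1855 + 3*(-49)*14)/((-359 + 1115) - 2324) = (1855 - 2058)/(756 - 2324) = -203/(-1568) = -203*(-1/1568) = 29/224 ≈ 0.12946)
c + 1546 = 29/224 + 1546 = 346333/224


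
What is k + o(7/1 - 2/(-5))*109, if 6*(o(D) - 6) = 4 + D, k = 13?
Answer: 8741/10 ≈ 874.10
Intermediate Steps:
o(D) = 20/3 + D/6 (o(D) = 6 + (4 + D)/6 = 6 + (⅔ + D/6) = 20/3 + D/6)
k + o(7/1 - 2/(-5))*109 = 13 + (20/3 + (7/1 - 2/(-5))/6)*109 = 13 + (20/3 + (7*1 - 2*(-⅕))/6)*109 = 13 + (20/3 + (7 + ⅖)/6)*109 = 13 + (20/3 + (⅙)*(37/5))*109 = 13 + (20/3 + 37/30)*109 = 13 + (79/10)*109 = 13 + 8611/10 = 8741/10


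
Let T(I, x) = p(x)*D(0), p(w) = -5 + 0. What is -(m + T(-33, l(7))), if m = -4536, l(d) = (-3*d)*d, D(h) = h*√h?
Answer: 4536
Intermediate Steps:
D(h) = h^(3/2)
p(w) = -5
l(d) = -3*d²
T(I, x) = 0 (T(I, x) = -5*0^(3/2) = -5*0 = 0)
-(m + T(-33, l(7))) = -(-4536 + 0) = -1*(-4536) = 4536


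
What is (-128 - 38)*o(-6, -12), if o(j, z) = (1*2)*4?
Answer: -1328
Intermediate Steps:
o(j, z) = 8 (o(j, z) = 2*4 = 8)
(-128 - 38)*o(-6, -12) = (-128 - 38)*8 = -166*8 = -1328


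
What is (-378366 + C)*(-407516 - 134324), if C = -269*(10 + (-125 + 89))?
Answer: 201224204480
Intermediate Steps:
C = 6994 (C = -269*(10 - 36) = -269*(-26) = 6994)
(-378366 + C)*(-407516 - 134324) = (-378366 + 6994)*(-407516 - 134324) = -371372*(-541840) = 201224204480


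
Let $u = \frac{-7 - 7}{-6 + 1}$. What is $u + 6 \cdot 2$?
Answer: $\frac{74}{5} \approx 14.8$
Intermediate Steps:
$u = \frac{14}{5}$ ($u = - \frac{14}{-5} = \left(-14\right) \left(- \frac{1}{5}\right) = \frac{14}{5} \approx 2.8$)
$u + 6 \cdot 2 = \frac{14}{5} + 6 \cdot 2 = \frac{14}{5} + 12 = \frac{74}{5}$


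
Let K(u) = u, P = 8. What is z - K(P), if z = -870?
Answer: -878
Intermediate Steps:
z - K(P) = -870 - 1*8 = -870 - 8 = -878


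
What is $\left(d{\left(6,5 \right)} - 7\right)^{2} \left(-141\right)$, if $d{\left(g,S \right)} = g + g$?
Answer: $-3525$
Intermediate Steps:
$d{\left(g,S \right)} = 2 g$
$\left(d{\left(6,5 \right)} - 7\right)^{2} \left(-141\right) = \left(2 \cdot 6 - 7\right)^{2} \left(-141\right) = \left(12 - 7\right)^{2} \left(-141\right) = 5^{2} \left(-141\right) = 25 \left(-141\right) = -3525$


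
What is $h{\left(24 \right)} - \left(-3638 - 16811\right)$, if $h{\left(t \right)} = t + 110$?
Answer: $20583$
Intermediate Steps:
$h{\left(t \right)} = 110 + t$
$h{\left(24 \right)} - \left(-3638 - 16811\right) = \left(110 + 24\right) - \left(-3638 - 16811\right) = 134 - \left(-3638 - 16811\right) = 134 - -20449 = 134 + 20449 = 20583$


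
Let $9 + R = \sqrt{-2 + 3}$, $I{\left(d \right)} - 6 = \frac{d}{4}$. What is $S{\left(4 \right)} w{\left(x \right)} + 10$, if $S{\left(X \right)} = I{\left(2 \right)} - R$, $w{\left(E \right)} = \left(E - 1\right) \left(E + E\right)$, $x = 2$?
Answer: $68$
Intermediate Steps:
$I{\left(d \right)} = 6 + \frac{d}{4}$
$w{\left(E \right)} = 2 E \left(-1 + E\right)$ ($w{\left(E \right)} = \left(-1 + E\right) 2 E = 2 E \left(-1 + E\right)$)
$R = -8$ ($R = -9 + \sqrt{-2 + 3} = -9 + \sqrt{1} = -9 + 1 = -8$)
$S{\left(X \right)} = \frac{29}{2}$ ($S{\left(X \right)} = \left(6 + \frac{1}{4} \cdot 2\right) - -8 = \left(6 + \frac{1}{2}\right) + 8 = \frac{13}{2} + 8 = \frac{29}{2}$)
$S{\left(4 \right)} w{\left(x \right)} + 10 = \frac{29 \cdot 2 \cdot 2 \left(-1 + 2\right)}{2} + 10 = \frac{29 \cdot 2 \cdot 2 \cdot 1}{2} + 10 = \frac{29}{2} \cdot 4 + 10 = 58 + 10 = 68$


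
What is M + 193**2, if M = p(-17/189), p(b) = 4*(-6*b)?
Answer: 2346823/63 ≈ 37251.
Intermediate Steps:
p(b) = -24*b
M = 136/63 (M = -(-408)/189 = -24*(-17/189) = 136/63 ≈ 2.1587)
M + 193**2 = 136/63 + 193**2 = 136/63 + 37249 = 2346823/63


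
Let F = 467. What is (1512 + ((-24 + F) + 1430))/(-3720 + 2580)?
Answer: -677/228 ≈ -2.9693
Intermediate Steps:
(1512 + ((-24 + F) + 1430))/(-3720 + 2580) = (1512 + ((-24 + 467) + 1430))/(-3720 + 2580) = (1512 + (443 + 1430))/(-1140) = (1512 + 1873)*(-1/1140) = 3385*(-1/1140) = -677/228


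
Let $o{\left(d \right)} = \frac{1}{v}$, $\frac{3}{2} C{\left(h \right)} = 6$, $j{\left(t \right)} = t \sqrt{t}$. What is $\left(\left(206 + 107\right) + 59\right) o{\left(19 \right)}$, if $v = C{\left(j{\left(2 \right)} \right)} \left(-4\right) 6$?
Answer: $- \frac{31}{8} \approx -3.875$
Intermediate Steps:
$j{\left(t \right)} = t^{\frac{3}{2}}$
$C{\left(h \right)} = 4$ ($C{\left(h \right)} = \frac{2}{3} \cdot 6 = 4$)
$v = -96$ ($v = 4 \left(-4\right) 6 = \left(-16\right) 6 = -96$)
$o{\left(d \right)} = - \frac{1}{96}$ ($o{\left(d \right)} = \frac{1}{-96} = - \frac{1}{96}$)
$\left(\left(206 + 107\right) + 59\right) o{\left(19 \right)} = \left(\left(206 + 107\right) + 59\right) \left(- \frac{1}{96}\right) = \left(313 + 59\right) \left(- \frac{1}{96}\right) = 372 \left(- \frac{1}{96}\right) = - \frac{31}{8}$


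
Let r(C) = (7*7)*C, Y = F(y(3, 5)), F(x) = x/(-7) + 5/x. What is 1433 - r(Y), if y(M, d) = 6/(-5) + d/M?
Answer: 13669/15 ≈ 911.27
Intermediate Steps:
y(M, d) = -6/5 + d/M (y(M, d) = 6*(-⅕) + d/M = -6/5 + d/M)
F(x) = 5/x - x/7 (F(x) = x*(-⅐) + 5/x = -x/7 + 5/x = 5/x - x/7)
Y = 1118/105 (Y = 5/(-6/5 + 5/3) - (-6/5 + 5/3)/7 = 5/(7/15) - ⅐*7/15 = 5*(15/7) - 1/15 = 75/7 - 1/15 = 1118/105 ≈ 10.648)
r(C) = 49*C
1433 - r(Y) = 1433 - 49*1118/105 = 1433 - 1*7826/15 = 1433 - 7826/15 = 13669/15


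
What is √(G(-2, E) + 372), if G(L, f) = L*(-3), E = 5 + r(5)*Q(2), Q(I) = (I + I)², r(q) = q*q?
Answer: 3*√42 ≈ 19.442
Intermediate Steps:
r(q) = q²
Q(I) = 4*I² (Q(I) = (2*I)² = 4*I²)
E = 405 (E = 5 + 5²*(4*2²) = 5 + 25*(4*4) = 5 + 25*16 = 5 + 400 = 405)
G(L, f) = -3*L
√(G(-2, E) + 372) = √(-3*(-2) + 372) = √(6 + 372) = √378 = 3*√42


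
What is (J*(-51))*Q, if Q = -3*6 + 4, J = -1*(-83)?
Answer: 59262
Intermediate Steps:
J = 83
Q = -14 (Q = -18 + 4 = -14)
(J*(-51))*Q = (83*(-51))*(-14) = -4233*(-14) = 59262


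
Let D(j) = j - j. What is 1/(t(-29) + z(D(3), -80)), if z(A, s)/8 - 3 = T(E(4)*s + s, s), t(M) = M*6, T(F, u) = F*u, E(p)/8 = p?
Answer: 1/1689450 ≈ 5.9191e-7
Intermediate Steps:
E(p) = 8*p
D(j) = 0
t(M) = 6*M
z(A, s) = 24 + 264*s² (z(A, s) = 24 + 8*(((8*4)*s + s)*s) = 24 + 8*((32*s + s)*s) = 24 + 8*((33*s)*s) = 24 + 8*(33*s²) = 24 + 264*s²)
1/(t(-29) + z(D(3), -80)) = 1/(6*(-29) + (24 + 264*(-80)²)) = 1/(-174 + (24 + 264*6400)) = 1/(-174 + (24 + 1689600)) = 1/(-174 + 1689624) = 1/1689450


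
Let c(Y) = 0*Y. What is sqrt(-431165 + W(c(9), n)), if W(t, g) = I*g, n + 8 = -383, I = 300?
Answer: I*sqrt(548465) ≈ 740.58*I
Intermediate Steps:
c(Y) = 0
n = -391 (n = -8 - 383 = -391)
W(t, g) = 300*g
sqrt(-431165 + W(c(9), n)) = sqrt(-431165 + 300*(-391)) = sqrt(-431165 - 117300) = sqrt(-548465) = I*sqrt(548465)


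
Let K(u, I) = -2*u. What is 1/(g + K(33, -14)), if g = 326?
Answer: 1/260 ≈ 0.0038462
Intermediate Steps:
1/(g + K(33, -14)) = 1/(326 - 2*33) = 1/(326 - 66) = 1/260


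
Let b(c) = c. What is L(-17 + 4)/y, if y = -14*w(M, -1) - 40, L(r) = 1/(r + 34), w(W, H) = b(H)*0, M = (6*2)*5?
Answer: -1/840 ≈ -0.0011905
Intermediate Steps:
M = 60 (M = 12*5 = 60)
w(W, H) = 0 (w(W, H) = H*0 = 0)
L(r) = 1/(34 + r)
y = -40 (y = -14*0 - 40 = 0 - 40 = -40)
L(-17 + 4)/y = 1/((34 + (-17 + 4))*(-40)) = -1/40/(34 - 13) = -1/40/21 = (1/21)*(-1/40) = -1/840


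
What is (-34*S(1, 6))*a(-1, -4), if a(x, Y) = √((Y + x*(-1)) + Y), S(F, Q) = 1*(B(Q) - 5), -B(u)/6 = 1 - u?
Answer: -850*I*√7 ≈ -2248.9*I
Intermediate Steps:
B(u) = -6 + 6*u (B(u) = -6*(1 - u) = -6 + 6*u)
S(F, Q) = -11 + 6*Q (S(F, Q) = 1*((-6 + 6*Q) - 5) = 1*(-11 + 6*Q) = -11 + 6*Q)
a(x, Y) = √(-x + 2*Y) (a(x, Y) = √((Y - x) + Y) = √(-x + 2*Y))
(-34*S(1, 6))*a(-1, -4) = (-34*(-11 + 6*6))*√(-1*(-1) + 2*(-4)) = (-34*(-11 + 36))*√(1 - 8) = (-34*25)*√(-7) = -850*I*√7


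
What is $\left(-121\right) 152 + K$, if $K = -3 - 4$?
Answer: $-18399$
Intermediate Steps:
$K = -7$ ($K = -3 - 4 = -7$)
$\left(-121\right) 152 + K = \left(-121\right) 152 - 7 = -18392 - 7 = -18399$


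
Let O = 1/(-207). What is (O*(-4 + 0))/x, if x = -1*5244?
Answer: -1/271377 ≈ -3.6849e-6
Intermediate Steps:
x = -5244
O = -1/207 ≈ -0.0048309
(O*(-4 + 0))/x = -(-4 + 0)/207/(-5244) = -1/207*(-4)*(-1/5244) = (4/207)*(-1/5244) = -1/271377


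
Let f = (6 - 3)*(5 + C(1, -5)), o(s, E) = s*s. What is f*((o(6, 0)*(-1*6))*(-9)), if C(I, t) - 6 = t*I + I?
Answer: 40824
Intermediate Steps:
C(I, t) = 6 + I + I*t (C(I, t) = 6 + (t*I + I) = 6 + (I*t + I) = 6 + (I + I*t) = 6 + I + I*t)
o(s, E) = s**2
f = 21 (f = (6 - 3)*(5 + (6 + 1 + 1*(-5))) = 3*(5 + (6 + 1 - 5)) = 3*(5 + 2) = 3*7 = 21)
f*((o(6, 0)*(-1*6))*(-9)) = 21*((6**2*(-1*6))*(-9)) = 21*((36*(-6))*(-9)) = 21*(-216*(-9)) = 21*1944 = 40824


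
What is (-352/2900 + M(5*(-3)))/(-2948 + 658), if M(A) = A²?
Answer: -163037/1660250 ≈ -0.098200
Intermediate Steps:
(-352/2900 + M(5*(-3)))/(-2948 + 658) = (-352/2900 + (5*(-3))²)/(-2948 + 658) = (-352*1/2900 + (-15)²)/(-2290) = (-88/725 + 225)*(-1/2290) = (163037/725)*(-1/2290) = -163037/1660250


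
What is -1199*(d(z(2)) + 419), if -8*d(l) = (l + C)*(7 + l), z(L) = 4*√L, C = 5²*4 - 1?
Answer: -3149773/8 + 63547*√2 ≈ -3.0385e+5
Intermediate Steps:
C = 99 (C = 25*4 - 1 = 100 - 1 = 99)
d(l) = -(7 + l)*(99 + l)/8 (d(l) = -(l + 99)*(7 + l)/8 = -(99 + l)*(7 + l)/8 = -(7 + l)*(99 + l)/8)
-1199*(d(z(2)) + 419) = -1199*((-693/8 - 53*√2 - (4*√2)²/8) + 419) = -1199*((-693/8 - 53*√2 - ⅛*32) + 419) = -1199*((-693/8 - 53*√2 - 4) + 419) = -1199*((-725/8 - 53*√2) + 419) = -1199*(2627/8 - 53*√2) = -3149773/8 + 63547*√2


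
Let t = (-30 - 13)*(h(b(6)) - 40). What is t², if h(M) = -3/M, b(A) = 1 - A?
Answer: 71757841/25 ≈ 2.8703e+6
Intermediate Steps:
t = 8471/5 (t = (-30 - 13)*(-3/(1 - 1*6) - 40) = -43*(-3/(1 - 6) - 40) = -43*(-3/(-5) - 40) = -43*(-3*(-⅕) - 40) = -43*(⅗ - 40) = -43*(-197/5) = 8471/5 ≈ 1694.2)
t² = (8471/5)² = 71757841/25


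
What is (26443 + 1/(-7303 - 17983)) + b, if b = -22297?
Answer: 104835755/25286 ≈ 4146.0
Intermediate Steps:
(26443 + 1/(-7303 - 17983)) + b = (26443 + 1/(-7303 - 17983)) - 22297 = (26443 + 1/(-25286)) - 22297 = (26443 - 1/25286) - 22297 = 668637697/25286 - 22297 = 104835755/25286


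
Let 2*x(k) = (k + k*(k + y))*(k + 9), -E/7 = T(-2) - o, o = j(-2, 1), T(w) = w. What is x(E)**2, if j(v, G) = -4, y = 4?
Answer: 99225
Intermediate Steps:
o = -4
E = -14 (E = -7*(-2 - 1*(-4)) = -7*(-2 + 4) = -7*2 = -14)
x(k) = (9 + k)*(k + k*(4 + k))/2 (x(k) = ((k + k*(k + 4))*(k + 9))/2 = ((k + k*(4 + k))*(9 + k))/2 = ((9 + k)*(k + k*(4 + k)))/2 = (9 + k)*(k + k*(4 + k))/2)
x(E)**2 = ((1/2)*(-14)*(45 + (-14)**2 + 14*(-14)))**2 = ((1/2)*(-14)*(45 + 196 - 196))**2 = ((1/2)*(-14)*45)**2 = (-315)**2 = 99225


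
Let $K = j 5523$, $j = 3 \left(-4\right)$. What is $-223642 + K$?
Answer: $-289918$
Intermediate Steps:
$j = -12$
$K = -66276$ ($K = \left(-12\right) 5523 = -66276$)
$-223642 + K = -223642 - 66276 = -289918$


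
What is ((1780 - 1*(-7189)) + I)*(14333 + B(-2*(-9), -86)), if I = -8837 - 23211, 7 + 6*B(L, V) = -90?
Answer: -660836393/2 ≈ -3.3042e+8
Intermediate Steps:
B(L, V) = -97/6 (B(L, V) = -7/6 + (⅙)*(-90) = -7/6 - 15 = -97/6)
I = -32048
((1780 - 1*(-7189)) + I)*(14333 + B(-2*(-9), -86)) = ((1780 - 1*(-7189)) - 32048)*(14333 - 97/6) = ((1780 + 7189) - 32048)*(85901/6) = (8969 - 32048)*(85901/6) = -23079*85901/6 = -660836393/2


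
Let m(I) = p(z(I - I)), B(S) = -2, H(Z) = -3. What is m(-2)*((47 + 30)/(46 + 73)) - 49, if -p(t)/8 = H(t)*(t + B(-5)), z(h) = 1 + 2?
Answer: -569/17 ≈ -33.471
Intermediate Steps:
z(h) = 3
p(t) = -48 + 24*t (p(t) = -(-24)*(t - 2) = -(-24)*(-2 + t) = -8*(6 - 3*t) = -48 + 24*t)
m(I) = 24 (m(I) = -48 + 24*3 = -48 + 72 = 24)
m(-2)*((47 + 30)/(46 + 73)) - 49 = 24*((47 + 30)/(46 + 73)) - 49 = 24*(77/119) - 49 = 24*(77*(1/119)) - 49 = 24*(11/17) - 49 = 264/17 - 49 = -569/17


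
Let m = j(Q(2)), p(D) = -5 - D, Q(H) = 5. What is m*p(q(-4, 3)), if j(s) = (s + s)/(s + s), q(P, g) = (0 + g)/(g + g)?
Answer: -11/2 ≈ -5.5000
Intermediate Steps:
q(P, g) = ½ (q(P, g) = g/((2*g)) = g*(1/(2*g)) = ½)
j(s) = 1 (j(s) = (2*s)/((2*s)) = (2*s)*(1/(2*s)) = 1)
m = 1
m*p(q(-4, 3)) = 1*(-5 - 1*½) = 1*(-5 - ½) = 1*(-11/2) = -11/2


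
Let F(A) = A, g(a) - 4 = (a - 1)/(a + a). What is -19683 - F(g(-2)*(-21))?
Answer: -78333/4 ≈ -19583.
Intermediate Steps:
g(a) = 4 + (-1 + a)/(2*a) (g(a) = 4 + (a - 1)/(a + a) = 4 + (-1 + a)/((2*a)) = 4 + (-1 + a)*(1/(2*a)) = 4 + (-1 + a)/(2*a))
-19683 - F(g(-2)*(-21)) = -19683 - (½)*(-1 + 9*(-2))/(-2)*(-21) = -19683 - (½)*(-½)*(-1 - 18)*(-21) = -19683 - (½)*(-½)*(-19)*(-21) = -19683 - 19*(-21)/4 = -19683 - 1*(-399/4) = -19683 + 399/4 = -78333/4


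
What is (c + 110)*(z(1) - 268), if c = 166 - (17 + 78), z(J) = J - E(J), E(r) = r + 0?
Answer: -48508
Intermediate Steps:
E(r) = r
z(J) = 0 (z(J) = J - J = 0)
c = 71 (c = 166 - 1*95 = 166 - 95 = 71)
(c + 110)*(z(1) - 268) = (71 + 110)*(0 - 268) = 181*(-268) = -48508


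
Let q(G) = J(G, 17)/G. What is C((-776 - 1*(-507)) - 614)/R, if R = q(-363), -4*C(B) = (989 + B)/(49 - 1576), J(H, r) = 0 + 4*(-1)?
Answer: 6413/4072 ≈ 1.5749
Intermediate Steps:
J(H, r) = -4 (J(H, r) = 0 - 4 = -4)
C(B) = 989/6108 + B/6108 (C(B) = -(989 + B)/(4*(49 - 1576)) = -(989 + B)/(4*(-1527)) = -(989 + B)*(-1)/(4*1527) = -(-989/1527 - B/1527)/4 = 989/6108 + B/6108)
q(G) = -4/G
R = 4/363 (R = -4/(-363) = -4*(-1/363) = 4/363 ≈ 0.011019)
C((-776 - 1*(-507)) - 614)/R = (989/6108 + ((-776 - 1*(-507)) - 614)/6108)/(4/363) = (989/6108 + ((-776 + 507) - 614)/6108)*(363/4) = (989/6108 + (-269 - 614)/6108)*(363/4) = (989/6108 + (1/6108)*(-883))*(363/4) = (989/6108 - 883/6108)*(363/4) = (53/3054)*(363/4) = 6413/4072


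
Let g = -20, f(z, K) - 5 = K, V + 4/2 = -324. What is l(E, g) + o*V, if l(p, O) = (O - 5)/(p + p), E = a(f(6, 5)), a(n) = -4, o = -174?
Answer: 453817/8 ≈ 56727.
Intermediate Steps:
V = -326 (V = -2 - 324 = -326)
f(z, K) = 5 + K
E = -4
l(p, O) = (-5 + O)/(2*p) (l(p, O) = (-5 + O)/((2*p)) = (-5 + O)*(1/(2*p)) = (-5 + O)/(2*p))
l(E, g) + o*V = (½)*(-5 - 20)/(-4) - 174*(-326) = (½)*(-¼)*(-25) + 56724 = 25/8 + 56724 = 453817/8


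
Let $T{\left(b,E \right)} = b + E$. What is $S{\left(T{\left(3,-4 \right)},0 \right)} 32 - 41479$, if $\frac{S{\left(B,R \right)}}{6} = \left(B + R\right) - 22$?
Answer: $-45895$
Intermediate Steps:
$T{\left(b,E \right)} = E + b$
$S{\left(B,R \right)} = -132 + 6 B + 6 R$ ($S{\left(B,R \right)} = 6 \left(\left(B + R\right) - 22\right) = 6 \left(-22 + B + R\right) = -132 + 6 B + 6 R$)
$S{\left(T{\left(3,-4 \right)},0 \right)} 32 - 41479 = \left(-132 + 6 \left(-4 + 3\right) + 6 \cdot 0\right) 32 - 41479 = \left(-132 + 6 \left(-1\right) + 0\right) 32 - 41479 = \left(-132 - 6 + 0\right) 32 - 41479 = \left(-138\right) 32 - 41479 = -4416 - 41479 = -45895$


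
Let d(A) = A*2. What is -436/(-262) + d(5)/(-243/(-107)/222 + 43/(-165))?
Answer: -1640165938/42851279 ≈ -38.276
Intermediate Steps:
d(A) = 2*A
-436/(-262) + d(5)/(-243/(-107)/222 + 43/(-165)) = -436/(-262) + (2*5)/(-243/(-107)/222 + 43/(-165)) = -436*(-1/262) + 10/(-243*(-1/107)*(1/222) + 43*(-1/165)) = 218/131 + 10/((243/107)*(1/222) - 43/165) = 218/131 + 10/(81/7918 - 43/165) = 218/131 + 10/(-327109/1306470) = 218/131 + 10*(-1306470/327109) = 218/131 - 13064700/327109 = -1640165938/42851279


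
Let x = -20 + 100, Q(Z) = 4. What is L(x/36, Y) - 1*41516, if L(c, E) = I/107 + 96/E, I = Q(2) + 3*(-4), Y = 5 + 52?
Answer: -84398756/2033 ≈ -41514.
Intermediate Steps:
Y = 57
x = 80
I = -8 (I = 4 + 3*(-4) = 4 - 12 = -8)
L(c, E) = -8/107 + 96/E
L(x/36, Y) - 1*41516 = (-8/107 + 96/57) - 1*41516 = (-8/107 + 96*(1/57)) - 41516 = (-8/107 + 32/19) - 41516 = 3272/2033 - 41516 = -84398756/2033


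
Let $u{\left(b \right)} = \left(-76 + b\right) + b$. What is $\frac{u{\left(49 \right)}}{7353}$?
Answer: $\frac{22}{7353} \approx 0.002992$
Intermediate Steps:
$u{\left(b \right)} = -76 + 2 b$
$\frac{u{\left(49 \right)}}{7353} = \frac{-76 + 2 \cdot 49}{7353} = \left(-76 + 98\right) \frac{1}{7353} = 22 \cdot \frac{1}{7353} = \frac{22}{7353}$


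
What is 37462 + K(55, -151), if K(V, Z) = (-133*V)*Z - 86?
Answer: 1141941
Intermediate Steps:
K(V, Z) = -86 - 133*V*Z (K(V, Z) = -133*V*Z - 86 = -86 - 133*V*Z)
37462 + K(55, -151) = 37462 + (-86 - 133*55*(-151)) = 37462 + (-86 + 1104565) = 37462 + 1104479 = 1141941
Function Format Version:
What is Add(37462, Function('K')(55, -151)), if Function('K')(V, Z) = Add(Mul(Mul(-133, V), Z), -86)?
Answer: 1141941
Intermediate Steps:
Function('K')(V, Z) = Add(-86, Mul(-133, V, Z)) (Function('K')(V, Z) = Add(Mul(-133, V, Z), -86) = Add(-86, Mul(-133, V, Z)))
Add(37462, Function('K')(55, -151)) = Add(37462, Add(-86, Mul(-133, 55, -151))) = Add(37462, Add(-86, 1104565)) = Add(37462, 1104479) = 1141941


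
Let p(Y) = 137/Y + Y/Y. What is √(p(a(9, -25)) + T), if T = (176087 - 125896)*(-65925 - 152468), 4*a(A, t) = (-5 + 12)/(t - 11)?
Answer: I*√537106928134/7 ≈ 1.047e+5*I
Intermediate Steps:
a(A, t) = 7/(4*(-11 + t)) (a(A, t) = ((-5 + 12)/(t - 11))/4 = (7/(-11 + t))/4 = 7/(4*(-11 + t)))
p(Y) = 1 + 137/Y (p(Y) = 137/Y + 1 = 1 + 137/Y)
T = -10961363063 (T = 50191*(-218393) = -10961363063)
√(p(a(9, -25)) + T) = √((137 + 7/(4*(-11 - 25)))/((7/(4*(-11 - 25)))) - 10961363063) = √((137 + (7/4)/(-36))/(((7/4)/(-36))) - 10961363063) = √((137 + (7/4)*(-1/36))/(((7/4)*(-1/36))) - 10961363063) = √((137 - 7/144)/(-7/144) - 10961363063) = √(-144/7*19721/144 - 10961363063) = √(-19721/7 - 10961363063) = √(-76729561162/7) = I*√537106928134/7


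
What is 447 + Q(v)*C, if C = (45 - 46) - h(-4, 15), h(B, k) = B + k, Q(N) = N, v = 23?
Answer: 171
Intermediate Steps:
C = -12 (C = (45 - 46) - (-4 + 15) = -1 - 1*11 = -1 - 11 = -12)
447 + Q(v)*C = 447 + 23*(-12) = 447 - 276 = 171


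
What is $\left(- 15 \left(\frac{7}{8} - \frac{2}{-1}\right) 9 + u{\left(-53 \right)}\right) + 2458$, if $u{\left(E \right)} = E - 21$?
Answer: $\frac{15967}{8} \approx 1995.9$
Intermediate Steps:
$u{\left(E \right)} = -21 + E$ ($u{\left(E \right)} = E - 21 = -21 + E$)
$\left(- 15 \left(\frac{7}{8} - \frac{2}{-1}\right) 9 + u{\left(-53 \right)}\right) + 2458 = \left(- 15 \left(\frac{7}{8} - \frac{2}{-1}\right) 9 - 74\right) + 2458 = \left(- 15 \left(7 \cdot \frac{1}{8} - -2\right) 9 - 74\right) + 2458 = \left(- 15 \left(\frac{7}{8} + 2\right) 9 - 74\right) + 2458 = \left(\left(-15\right) \frac{23}{8} \cdot 9 - 74\right) + 2458 = \left(\left(- \frac{345}{8}\right) 9 - 74\right) + 2458 = \left(- \frac{3105}{8} - 74\right) + 2458 = - \frac{3697}{8} + 2458 = \frac{15967}{8}$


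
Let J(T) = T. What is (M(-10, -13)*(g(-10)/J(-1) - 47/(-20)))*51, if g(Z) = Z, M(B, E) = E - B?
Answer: -37791/20 ≈ -1889.6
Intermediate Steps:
(M(-10, -13)*(g(-10)/J(-1) - 47/(-20)))*51 = ((-13 - 1*(-10))*(-10/(-1) - 47/(-20)))*51 = ((-13 + 10)*(-10*(-1) - 47*(-1/20)))*51 = -3*(10 + 47/20)*51 = -3*247/20*51 = -741/20*51 = -37791/20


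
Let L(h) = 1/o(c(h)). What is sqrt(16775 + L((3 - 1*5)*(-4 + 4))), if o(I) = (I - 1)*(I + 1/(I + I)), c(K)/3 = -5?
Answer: sqrt(54592841930)/1804 ≈ 129.52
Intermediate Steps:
c(K) = -15 (c(K) = 3*(-5) = -15)
o(I) = (-1 + I)*(I + 1/(2*I))
L(h) = 15/3608 (L(h) = 1/(1/2 + (-15)**2 - 1*(-15) - 1/2/(-15)) = 1/(1/2 + 225 + 15 - 1/2*(-1/15)) = 1/(1/2 + 225 + 15 + 1/30) = 1/(3608/15) = 15/3608)
sqrt(16775 + L((3 - 1*5)*(-4 + 4))) = sqrt(16775 + 15/3608) = sqrt(60524215/3608) = sqrt(54592841930)/1804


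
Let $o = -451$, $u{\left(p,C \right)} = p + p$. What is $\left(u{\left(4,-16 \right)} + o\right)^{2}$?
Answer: $196249$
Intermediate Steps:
$u{\left(p,C \right)} = 2 p$
$\left(u{\left(4,-16 \right)} + o\right)^{2} = \left(2 \cdot 4 - 451\right)^{2} = \left(8 - 451\right)^{2} = \left(-443\right)^{2} = 196249$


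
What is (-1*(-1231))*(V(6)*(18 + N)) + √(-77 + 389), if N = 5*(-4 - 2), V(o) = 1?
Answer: -14772 + 2*√78 ≈ -14754.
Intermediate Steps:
N = -30 (N = 5*(-6) = -30)
(-1*(-1231))*(V(6)*(18 + N)) + √(-77 + 389) = (-1*(-1231))*(1*(18 - 30)) + √(-77 + 389) = 1231*(1*(-12)) + √312 = 1231*(-12) + 2*√78 = -14772 + 2*√78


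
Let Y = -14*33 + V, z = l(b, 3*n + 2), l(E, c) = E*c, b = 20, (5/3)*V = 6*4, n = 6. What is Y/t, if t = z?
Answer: -1119/1000 ≈ -1.1190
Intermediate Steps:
V = 72/5 (V = 3*(6*4)/5 = (⅗)*24 = 72/5 ≈ 14.400)
z = 400 (z = 20*(3*6 + 2) = 20*(18 + 2) = 20*20 = 400)
Y = -2238/5 (Y = -14*33 + 72/5 = -462 + 72/5 = -2238/5 ≈ -447.60)
t = 400
Y/t = -2238/5/400 = -2238/5*1/400 = -1119/1000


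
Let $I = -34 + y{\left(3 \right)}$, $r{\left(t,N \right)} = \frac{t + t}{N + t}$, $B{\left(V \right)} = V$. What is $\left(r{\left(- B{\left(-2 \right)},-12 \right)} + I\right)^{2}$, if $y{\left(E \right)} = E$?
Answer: $\frac{24649}{25} \approx 985.96$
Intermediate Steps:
$r{\left(t,N \right)} = \frac{2 t}{N + t}$
$I = -31$ ($I = -34 + 3 = -31$)
$\left(r{\left(- B{\left(-2 \right)},-12 \right)} + I\right)^{2} = \left(\frac{2 \left(\left(-1\right) \left(-2\right)\right)}{-12 - -2} - 31\right)^{2} = \left(2 \cdot 2 \frac{1}{-12 + 2} - 31\right)^{2} = \left(2 \cdot 2 \frac{1}{-10} - 31\right)^{2} = \left(2 \cdot 2 \left(- \frac{1}{10}\right) - 31\right)^{2} = \left(- \frac{2}{5} - 31\right)^{2} = \left(- \frac{157}{5}\right)^{2} = \frac{24649}{25}$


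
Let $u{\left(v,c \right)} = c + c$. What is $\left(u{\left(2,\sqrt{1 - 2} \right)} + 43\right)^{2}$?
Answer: $1845 + 172 i \approx 1845.0 + 172.0 i$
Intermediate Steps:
$u{\left(v,c \right)} = 2 c$
$\left(u{\left(2,\sqrt{1 - 2} \right)} + 43\right)^{2} = \left(2 \sqrt{1 - 2} + 43\right)^{2} = \left(2 \sqrt{-1} + 43\right)^{2} = \left(2 i + 43\right)^{2} = \left(43 + 2 i\right)^{2}$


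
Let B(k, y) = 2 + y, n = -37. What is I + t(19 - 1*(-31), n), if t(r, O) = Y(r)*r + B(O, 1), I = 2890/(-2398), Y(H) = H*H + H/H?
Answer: 149937102/1199 ≈ 1.2505e+5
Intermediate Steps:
Y(H) = 1 + H**2 (Y(H) = H**2 + 1 = 1 + H**2)
I = -1445/1199 (I = 2890*(-1/2398) = -1445/1199 ≈ -1.2052)
t(r, O) = 3 + r*(1 + r**2) (t(r, O) = (1 + r**2)*r + (2 + 1) = r*(1 + r**2) + 3 = 3 + r*(1 + r**2))
I + t(19 - 1*(-31), n) = -1445/1199 + (3 + (19 - 1*(-31)) + (19 - 1*(-31))**3) = -1445/1199 + (3 + (19 + 31) + (19 + 31)**3) = -1445/1199 + (3 + 50 + 50**3) = -1445/1199 + (3 + 50 + 125000) = -1445/1199 + 125053 = 149937102/1199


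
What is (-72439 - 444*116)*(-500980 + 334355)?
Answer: 20652002375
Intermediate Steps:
(-72439 - 444*116)*(-500980 + 334355) = (-72439 - 51504)*(-166625) = -123943*(-166625) = 20652002375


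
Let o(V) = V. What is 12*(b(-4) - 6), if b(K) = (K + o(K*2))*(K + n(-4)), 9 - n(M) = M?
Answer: -1368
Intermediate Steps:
n(M) = 9 - M
b(K) = 3*K*(13 + K) (b(K) = (K + K*2)*(K + (9 - 1*(-4))) = (K + 2*K)*(K + (9 + 4)) = (3*K)*(K + 13) = (3*K)*(13 + K) = 3*K*(13 + K))
12*(b(-4) - 6) = 12*(3*(-4)*(13 - 4) - 6) = 12*(3*(-4)*9 - 6) = 12*(-108 - 6) = 12*(-114) = -1368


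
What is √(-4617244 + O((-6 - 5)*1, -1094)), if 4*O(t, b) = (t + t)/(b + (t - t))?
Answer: I*√5526083833967/1094 ≈ 2148.8*I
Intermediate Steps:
O(t, b) = t/(2*b) (O(t, b) = ((t + t)/(b + (t - t)))/4 = ((2*t)/(b + 0))/4 = ((2*t)/b)/4 = (2*t/b)/4 = t/(2*b))
√(-4617244 + O((-6 - 5)*1, -1094)) = √(-4617244 + (½)*((-6 - 5)*1)/(-1094)) = √(-4617244 + (½)*(-11*1)*(-1/1094)) = √(-4617244 + (½)*(-11)*(-1/1094)) = √(-4617244 + 11/2188) = √(-10102529861/2188) = I*√5526083833967/1094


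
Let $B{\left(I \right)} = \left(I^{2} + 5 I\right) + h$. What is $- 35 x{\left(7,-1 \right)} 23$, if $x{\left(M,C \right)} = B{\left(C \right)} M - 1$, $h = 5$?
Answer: $-4830$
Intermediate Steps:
$B{\left(I \right)} = 5 + I^{2} + 5 I$ ($B{\left(I \right)} = \left(I^{2} + 5 I\right) + 5 = 5 + I^{2} + 5 I$)
$x{\left(M,C \right)} = -1 + M \left(5 + C^{2} + 5 C\right)$ ($x{\left(M,C \right)} = \left(5 + C^{2} + 5 C\right) M - 1 = M \left(5 + C^{2} + 5 C\right) - 1 = -1 + M \left(5 + C^{2} + 5 C\right)$)
$- 35 x{\left(7,-1 \right)} 23 = - 35 \left(-1 + 7 \left(5 + \left(-1\right)^{2} + 5 \left(-1\right)\right)\right) 23 = - 35 \left(-1 + 7 \left(5 + 1 - 5\right)\right) 23 = - 35 \left(-1 + 7 \cdot 1\right) 23 = - 35 \left(-1 + 7\right) 23 = \left(-35\right) 6 \cdot 23 = \left(-210\right) 23 = -4830$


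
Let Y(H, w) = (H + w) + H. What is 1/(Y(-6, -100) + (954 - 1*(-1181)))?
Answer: 1/2023 ≈ 0.00049432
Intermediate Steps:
Y(H, w) = w + 2*H
1/(Y(-6, -100) + (954 - 1*(-1181))) = 1/((-100 + 2*(-6)) + (954 - 1*(-1181))) = 1/((-100 - 12) + (954 + 1181)) = 1/(-112 + 2135) = 1/2023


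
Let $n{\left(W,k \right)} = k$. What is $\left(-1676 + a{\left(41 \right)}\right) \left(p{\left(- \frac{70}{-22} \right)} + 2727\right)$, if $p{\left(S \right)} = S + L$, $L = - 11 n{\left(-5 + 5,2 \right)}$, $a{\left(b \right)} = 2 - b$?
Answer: $- \frac{51089850}{11} \approx -4.6445 \cdot 10^{6}$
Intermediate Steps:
$L = -22$ ($L = \left(-11\right) 2 = -22$)
$p{\left(S \right)} = -22 + S$ ($p{\left(S \right)} = S - 22 = -22 + S$)
$\left(-1676 + a{\left(41 \right)}\right) \left(p{\left(- \frac{70}{-22} \right)} + 2727\right) = \left(-1676 + \left(2 - 41\right)\right) \left(\left(-22 - \frac{70}{-22}\right) + 2727\right) = \left(-1676 + \left(2 - 41\right)\right) \left(\left(-22 - - \frac{35}{11}\right) + 2727\right) = \left(-1676 - 39\right) \left(\left(-22 + \frac{35}{11}\right) + 2727\right) = - 1715 \left(- \frac{207}{11} + 2727\right) = \left(-1715\right) \frac{29790}{11} = - \frac{51089850}{11}$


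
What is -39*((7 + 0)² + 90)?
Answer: -5421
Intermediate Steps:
-39*((7 + 0)² + 90) = -39*(7² + 90) = -39*(49 + 90) = -39*139 = -5421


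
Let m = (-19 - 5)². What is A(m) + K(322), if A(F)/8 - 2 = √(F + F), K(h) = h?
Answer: 338 + 192*√2 ≈ 609.53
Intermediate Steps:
m = 576 (m = (-24)² = 576)
A(F) = 16 + 8*√2*√F (A(F) = 16 + 8*√(F + F) = 16 + 8*√(2*F) = 16 + 8*(√2*√F) = 16 + 8*√2*√F)
A(m) + K(322) = (16 + 8*√2*√576) + 322 = (16 + 8*√2*24) + 322 = (16 + 192*√2) + 322 = 338 + 192*√2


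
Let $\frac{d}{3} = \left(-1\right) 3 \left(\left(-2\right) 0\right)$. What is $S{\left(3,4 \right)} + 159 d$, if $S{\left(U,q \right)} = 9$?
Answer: $9$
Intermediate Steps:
$d = 0$ ($d = 3 \left(-1\right) 3 \left(\left(-2\right) 0\right) = 3 \left(\left(-3\right) 0\right) = 3 \cdot 0 = 0$)
$S{\left(3,4 \right)} + 159 d = 9 + 159 \cdot 0 = 9 + 0 = 9$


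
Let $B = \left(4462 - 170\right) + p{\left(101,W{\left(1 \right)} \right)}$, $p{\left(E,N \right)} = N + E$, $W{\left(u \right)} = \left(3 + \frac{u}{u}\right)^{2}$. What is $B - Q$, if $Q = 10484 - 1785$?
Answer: $-4290$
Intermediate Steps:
$W{\left(u \right)} = 16$ ($W{\left(u \right)} = \left(3 + 1\right)^{2} = 4^{2} = 16$)
$p{\left(E,N \right)} = E + N$
$Q = 8699$ ($Q = 10484 - 1785 = 8699$)
$B = 4409$ ($B = \left(4462 - 170\right) + \left(101 + 16\right) = 4292 + 117 = 4409$)
$B - Q = 4409 - 8699 = -4290$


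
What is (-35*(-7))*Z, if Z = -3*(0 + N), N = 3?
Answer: -2205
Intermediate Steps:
Z = -9 (Z = -3*(0 + 3) = -3*3 = -9)
(-35*(-7))*Z = -35*(-7)*(-9) = 245*(-9) = -2205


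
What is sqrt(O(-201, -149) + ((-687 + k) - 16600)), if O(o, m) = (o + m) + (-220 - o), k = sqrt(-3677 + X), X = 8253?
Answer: 2*sqrt(-4414 + sqrt(286)) ≈ 132.62*I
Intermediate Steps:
k = 4*sqrt(286) (k = sqrt(-3677 + 8253) = sqrt(4576) = 4*sqrt(286) ≈ 67.646)
O(o, m) = -220 + m (O(o, m) = (m + o) + (-220 - o) = -220 + m)
sqrt(O(-201, -149) + ((-687 + k) - 16600)) = sqrt((-220 - 149) + ((-687 + 4*sqrt(286)) - 16600)) = sqrt(-369 + (-17287 + 4*sqrt(286))) = sqrt(-17656 + 4*sqrt(286))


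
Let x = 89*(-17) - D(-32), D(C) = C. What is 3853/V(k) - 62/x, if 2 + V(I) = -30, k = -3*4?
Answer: -5704309/47392 ≈ -120.36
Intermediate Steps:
k = -12
V(I) = -32 (V(I) = -2 - 30 = -32)
x = -1481 (x = 89*(-17) - 1*(-32) = -1513 + 32 = -1481)
3853/V(k) - 62/x = 3853/(-32) - 62/(-1481) = 3853*(-1/32) - 62*(-1/1481) = -3853/32 + 62/1481 = -5704309/47392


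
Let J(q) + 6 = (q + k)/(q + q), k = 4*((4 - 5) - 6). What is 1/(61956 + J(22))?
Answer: 22/1362897 ≈ 1.6142e-5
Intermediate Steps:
k = -28 (k = 4*(-1 - 6) = 4*(-7) = -28)
J(q) = -6 + (-28 + q)/(2*q) (J(q) = -6 + (q - 28)/(q + q) = -6 + (-28 + q)/((2*q)) = -6 + (-28 + q)*(1/(2*q)) = -6 + (-28 + q)/(2*q))
1/(61956 + J(22)) = 1/(61956 + (-11/2 - 14/22)) = 1/(61956 + (-11/2 - 14*1/22)) = 1/(61956 + (-11/2 - 7/11)) = 1/(61956 - 135/22) = 1/(1362897/22) = 22/1362897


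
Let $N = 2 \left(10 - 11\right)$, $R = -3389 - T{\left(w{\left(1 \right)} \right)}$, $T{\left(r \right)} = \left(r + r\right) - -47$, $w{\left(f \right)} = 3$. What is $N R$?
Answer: $6884$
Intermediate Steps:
$T{\left(r \right)} = 47 + 2 r$ ($T{\left(r \right)} = 2 r + 47 = 47 + 2 r$)
$R = -3442$ ($R = -3389 - \left(47 + 2 \cdot 3\right) = -3389 - \left(47 + 6\right) = -3389 - 53 = -3442$)
$N = -2$ ($N = 2 \left(-1\right) = -2$)
$N R = \left(-2\right) \left(-3442\right) = 6884$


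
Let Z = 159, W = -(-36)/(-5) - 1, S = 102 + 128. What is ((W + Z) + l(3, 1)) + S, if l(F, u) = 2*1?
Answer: 1914/5 ≈ 382.80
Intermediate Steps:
l(F, u) = 2
S = 230
W = -41/5 (W = -(-36)*(-1)/5 - 1 = -6*6/5 - 1 = -36/5 - 1 = -41/5 ≈ -8.2000)
((W + Z) + l(3, 1)) + S = ((-41/5 + 159) + 2) + 230 = (754/5 + 2) + 230 = 764/5 + 230 = 1914/5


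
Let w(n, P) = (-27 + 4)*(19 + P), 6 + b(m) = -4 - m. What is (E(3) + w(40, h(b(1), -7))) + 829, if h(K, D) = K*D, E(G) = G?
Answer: -1376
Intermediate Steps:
b(m) = -10 - m (b(m) = -6 + (-4 - m) = -10 - m)
h(K, D) = D*K
w(n, P) = -437 - 23*P (w(n, P) = -23*(19 + P) = -437 - 23*P)
(E(3) + w(40, h(b(1), -7))) + 829 = (3 + (-437 - (-161)*(-10 - 1*1))) + 829 = (3 + (-437 - (-161)*(-10 - 1))) + 829 = (3 + (-437 - (-161)*(-11))) + 829 = (3 + (-437 - 23*77)) + 829 = (3 + (-437 - 1771)) + 829 = (3 - 2208) + 829 = -2205 + 829 = -1376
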